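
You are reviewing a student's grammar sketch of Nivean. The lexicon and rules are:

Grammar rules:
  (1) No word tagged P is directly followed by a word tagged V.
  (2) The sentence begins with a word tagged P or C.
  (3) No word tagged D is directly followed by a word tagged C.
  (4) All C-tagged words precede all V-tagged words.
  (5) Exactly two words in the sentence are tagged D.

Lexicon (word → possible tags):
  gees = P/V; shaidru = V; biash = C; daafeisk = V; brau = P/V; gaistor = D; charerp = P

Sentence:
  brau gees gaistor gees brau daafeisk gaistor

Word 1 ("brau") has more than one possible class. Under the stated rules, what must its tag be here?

P

Candidates per position — 1:brau {P,V}; 2:gees {P,V}; 3:gaistor {D}; 4:gees {P,V}; 5:brau {P,V}; 6:daafeisk {V}; 7:gaistor {D}.
Position 1: V is ruled out by rule 2; that leaves P.
Position 2: V is ruled out by rule 1; that leaves P.
Position 4: P is ruled out by rule 1; that leaves V.
Position 5: P is ruled out by rule 1; that leaves V.
That leaves exactly one tagging: P P D V V V D.
Checking: rule 1 holds; rule 2 holds; rule 3 holds; rule 4 holds; rule 5 holds.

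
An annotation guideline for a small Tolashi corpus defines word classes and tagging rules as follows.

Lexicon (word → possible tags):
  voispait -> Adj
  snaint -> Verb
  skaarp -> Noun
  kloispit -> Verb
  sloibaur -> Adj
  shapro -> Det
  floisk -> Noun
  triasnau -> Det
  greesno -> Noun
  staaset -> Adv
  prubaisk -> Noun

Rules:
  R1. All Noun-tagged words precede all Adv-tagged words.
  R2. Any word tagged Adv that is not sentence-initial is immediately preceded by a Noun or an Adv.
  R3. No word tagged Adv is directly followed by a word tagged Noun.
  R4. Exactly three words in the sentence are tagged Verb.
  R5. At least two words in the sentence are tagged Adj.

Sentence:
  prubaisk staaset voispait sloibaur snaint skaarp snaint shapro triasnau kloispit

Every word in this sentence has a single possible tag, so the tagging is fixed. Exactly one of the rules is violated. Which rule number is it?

1

Fixed tagging: Noun Adv Adj Adj Verb Noun Verb Det Det Verb.
Applying the rules: R1 fails, R2 ok, R3 ok, R4 ok, R5 ok.
Only rule 1 fails.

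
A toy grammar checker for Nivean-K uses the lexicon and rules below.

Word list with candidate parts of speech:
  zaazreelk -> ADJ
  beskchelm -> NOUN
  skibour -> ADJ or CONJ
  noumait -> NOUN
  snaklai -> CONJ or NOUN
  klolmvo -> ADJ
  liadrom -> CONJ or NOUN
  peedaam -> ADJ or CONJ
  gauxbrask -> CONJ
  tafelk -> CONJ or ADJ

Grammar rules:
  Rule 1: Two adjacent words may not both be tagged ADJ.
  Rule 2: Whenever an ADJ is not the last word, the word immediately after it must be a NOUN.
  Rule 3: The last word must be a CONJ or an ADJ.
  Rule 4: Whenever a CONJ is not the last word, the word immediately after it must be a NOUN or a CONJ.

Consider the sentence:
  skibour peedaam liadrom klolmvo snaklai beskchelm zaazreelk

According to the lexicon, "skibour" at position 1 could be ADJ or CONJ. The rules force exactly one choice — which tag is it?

Candidates per position — 1:skibour {ADJ,CONJ}; 2:peedaam {ADJ,CONJ}; 3:liadrom {CONJ,NOUN}; 4:klolmvo {ADJ}; 5:snaklai {CONJ,NOUN}; 6:beskchelm {NOUN}; 7:zaazreelk {ADJ}.
Word 1 cannot be ADJ — rule 2 would then fail for every completion. It is CONJ.
Word 2 cannot be ADJ — rule 4 would then fail for every completion. It is CONJ.
Word 3 cannot be CONJ — rule 4 would then fail for every completion. It is NOUN.
Word 5 cannot be CONJ — rule 2 would then fail for every completion. It is NOUN.
The unique satisfying tagging is: CONJ CONJ NOUN ADJ NOUN NOUN ADJ.
Verifying each rule — rule 1 satisfied; rule 2 satisfied; rule 3 satisfied; rule 4 satisfied.

CONJ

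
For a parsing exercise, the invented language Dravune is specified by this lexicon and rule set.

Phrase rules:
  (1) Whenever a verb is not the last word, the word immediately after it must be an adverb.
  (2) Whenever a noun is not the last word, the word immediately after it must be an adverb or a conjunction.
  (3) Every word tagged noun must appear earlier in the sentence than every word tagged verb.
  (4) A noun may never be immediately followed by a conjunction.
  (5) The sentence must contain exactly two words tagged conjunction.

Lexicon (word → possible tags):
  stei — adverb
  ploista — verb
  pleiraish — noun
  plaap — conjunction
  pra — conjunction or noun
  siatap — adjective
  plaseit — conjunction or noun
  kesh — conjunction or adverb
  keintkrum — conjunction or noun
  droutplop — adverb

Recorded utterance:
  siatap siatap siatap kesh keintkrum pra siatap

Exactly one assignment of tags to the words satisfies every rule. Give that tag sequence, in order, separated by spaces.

Candidates per position — 1:siatap {adjective}; 2:siatap {adjective}; 3:siatap {adjective}; 4:kesh {conjunction,adverb}; 5:keintkrum {conjunction,noun}; 6:pra {conjunction,noun}; 7:siatap {adjective}.
Position 6: noun is ruled out by rule 2; that leaves conjunction.
Position 5: noun is ruled out by rule 4; that leaves conjunction.
Position 4: conjunction is ruled out by rule 5; that leaves adverb.
The unique satisfying tagging is: adjective adjective adjective adverb conjunction conjunction adjective.
Checking: rule 1 holds; rule 2 holds; rule 3 holds; rule 4 holds; rule 5 holds.

adjective adjective adjective adverb conjunction conjunction adjective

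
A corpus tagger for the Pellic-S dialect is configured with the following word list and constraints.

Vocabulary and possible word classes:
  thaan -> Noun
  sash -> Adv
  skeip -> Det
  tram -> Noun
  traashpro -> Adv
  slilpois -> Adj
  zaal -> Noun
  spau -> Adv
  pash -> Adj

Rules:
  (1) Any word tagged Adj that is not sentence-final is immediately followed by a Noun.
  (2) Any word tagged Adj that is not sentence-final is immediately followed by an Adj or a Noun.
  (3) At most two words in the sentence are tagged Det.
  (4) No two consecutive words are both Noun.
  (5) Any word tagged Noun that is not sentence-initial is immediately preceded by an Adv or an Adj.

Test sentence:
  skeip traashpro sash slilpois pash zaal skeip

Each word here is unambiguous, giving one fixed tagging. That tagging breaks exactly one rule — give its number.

1

Fixed tagging: Det Adv Adv Adj Adj Noun Det.
Applying the rules: R1 violated, R2 holds, R3 holds, R4 holds, R5 holds.
Only rule 1 fails.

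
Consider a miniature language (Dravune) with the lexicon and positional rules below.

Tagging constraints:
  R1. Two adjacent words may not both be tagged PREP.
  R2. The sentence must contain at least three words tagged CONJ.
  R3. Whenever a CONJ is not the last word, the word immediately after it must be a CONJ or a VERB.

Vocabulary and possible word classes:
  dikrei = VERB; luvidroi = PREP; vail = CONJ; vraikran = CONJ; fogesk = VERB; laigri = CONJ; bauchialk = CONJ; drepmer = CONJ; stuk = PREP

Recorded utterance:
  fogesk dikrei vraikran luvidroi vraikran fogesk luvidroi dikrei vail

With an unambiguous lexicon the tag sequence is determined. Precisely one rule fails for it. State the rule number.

Fixed tagging: VERB VERB CONJ PREP CONJ VERB PREP VERB CONJ.
Checking each rule: R1 holds, R2 holds, R3 violated.
Only rule 3 fails.

3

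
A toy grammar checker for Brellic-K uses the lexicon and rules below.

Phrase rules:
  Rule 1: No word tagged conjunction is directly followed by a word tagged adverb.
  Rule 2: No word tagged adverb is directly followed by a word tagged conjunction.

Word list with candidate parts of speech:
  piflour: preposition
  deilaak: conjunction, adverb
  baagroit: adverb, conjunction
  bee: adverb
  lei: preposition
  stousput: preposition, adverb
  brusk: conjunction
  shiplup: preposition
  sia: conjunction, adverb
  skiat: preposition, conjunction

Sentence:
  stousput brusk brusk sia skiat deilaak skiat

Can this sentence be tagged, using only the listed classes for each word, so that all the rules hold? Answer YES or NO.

YES

Candidates per position — 1:stousput {preposition,adverb}; 2:brusk {conjunction}; 3:brusk {conjunction}; 4:sia {conjunction,adverb}; 5:skiat {preposition,conjunction}; 6:deilaak {conjunction,adverb}; 7:skiat {preposition,conjunction}.
One satisfying assignment: preposition conjunction conjunction conjunction preposition adverb preposition.
Rule-by-rule: rule 1 ✓; rule 2 ✓.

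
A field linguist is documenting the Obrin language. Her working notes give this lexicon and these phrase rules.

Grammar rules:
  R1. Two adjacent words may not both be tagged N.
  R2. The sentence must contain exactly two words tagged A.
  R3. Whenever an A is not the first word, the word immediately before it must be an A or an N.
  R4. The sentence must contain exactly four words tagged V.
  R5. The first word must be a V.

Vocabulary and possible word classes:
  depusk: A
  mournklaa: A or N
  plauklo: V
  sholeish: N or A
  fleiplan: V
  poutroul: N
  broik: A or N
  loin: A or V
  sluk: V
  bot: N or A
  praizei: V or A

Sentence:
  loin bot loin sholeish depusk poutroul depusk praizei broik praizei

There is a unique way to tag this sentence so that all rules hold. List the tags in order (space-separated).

Candidates per position — 1:loin {A,V}; 2:bot {N,A}; 3:loin {A,V}; 4:sholeish {N,A}; 5:depusk {A}; 6:poutroul {N}; 7:depusk {A}; 8:praizei {V,A}; 9:broik {A,N}; 10:praizei {V,A}.
Position 1: A is ruled out by rule 2; that leaves V.
Position 2: A is ruled out by rule 2; that leaves N.
Position 3: A is ruled out by rule 2; that leaves V.
Position 4: A is ruled out by rule 2; that leaves N.
Position 8: A is ruled out by rule 2; that leaves V.
Position 9: A is ruled out by rule 2; that leaves N.
Position 10: A is ruled out by rule 2; that leaves V.
The unique satisfying tagging is: V N V N A N A V N V.
Checking: rule 1 holds; rule 2 holds; rule 3 holds; rule 4 holds; rule 5 holds.

V N V N A N A V N V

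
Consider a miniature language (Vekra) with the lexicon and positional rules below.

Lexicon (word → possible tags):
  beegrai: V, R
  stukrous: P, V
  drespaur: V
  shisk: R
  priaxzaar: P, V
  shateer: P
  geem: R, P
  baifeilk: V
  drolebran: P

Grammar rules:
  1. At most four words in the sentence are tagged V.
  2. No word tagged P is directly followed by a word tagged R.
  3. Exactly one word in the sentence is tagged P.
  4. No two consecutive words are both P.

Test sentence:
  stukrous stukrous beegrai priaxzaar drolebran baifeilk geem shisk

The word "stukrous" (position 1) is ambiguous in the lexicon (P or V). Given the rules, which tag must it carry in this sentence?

Candidates per position — 1:stukrous {P,V}; 2:stukrous {P,V}; 3:beegrai {V,R}; 4:priaxzaar {P,V}; 5:drolebran {P}; 6:baifeilk {V}; 7:geem {R,P}; 8:shisk {R}.
If word 1 were P, no tagging could satisfy rule 3; so word 1 is V.
If word 2 were P, no tagging could satisfy rule 3; so word 2 is V.
If word 4 were P, no tagging could satisfy rule 3; so word 4 is V.
If word 7 were P, no tagging could satisfy rule 2; so word 7 is R.
If word 3 were V, no tagging could satisfy rule 1; so word 3 is R.
That leaves exactly one tagging: V V R V P V R R.
Rule-by-rule: rule 1 ok; rule 2 ok; rule 3 ok; rule 4 ok.

V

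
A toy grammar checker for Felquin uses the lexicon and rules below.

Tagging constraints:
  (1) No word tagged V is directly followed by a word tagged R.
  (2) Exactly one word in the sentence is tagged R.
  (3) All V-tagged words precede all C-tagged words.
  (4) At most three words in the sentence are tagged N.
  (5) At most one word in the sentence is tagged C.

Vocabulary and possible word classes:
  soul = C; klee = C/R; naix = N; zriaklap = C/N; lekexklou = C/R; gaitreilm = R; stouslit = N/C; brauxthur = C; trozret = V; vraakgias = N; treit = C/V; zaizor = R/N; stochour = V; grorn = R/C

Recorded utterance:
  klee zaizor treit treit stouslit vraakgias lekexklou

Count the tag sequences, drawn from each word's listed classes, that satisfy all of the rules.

Candidates per position — 1:klee {C,R}; 2:zaizor {R,N}; 3:treit {C,V}; 4:treit {C,V}; 5:stouslit {N,C}; 6:vraakgias {N}; 7:lekexklou {C,R}.
There are 64 candidate sequences in total.
The sequences that satisfy every rule: R N V V N N C.
Count = 1.

1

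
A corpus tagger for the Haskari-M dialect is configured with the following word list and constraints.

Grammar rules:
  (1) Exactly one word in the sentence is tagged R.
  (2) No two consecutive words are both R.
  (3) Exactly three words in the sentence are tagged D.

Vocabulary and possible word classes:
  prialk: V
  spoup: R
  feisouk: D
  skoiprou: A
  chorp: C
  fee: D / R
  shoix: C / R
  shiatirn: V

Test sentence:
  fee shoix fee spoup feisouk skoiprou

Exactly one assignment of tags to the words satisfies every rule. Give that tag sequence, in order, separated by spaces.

D C D R D A

Candidates per position — 1:fee {D,R}; 2:shoix {C,R}; 3:fee {D,R}; 4:spoup {R}; 5:feisouk {D}; 6:skoiprou {A}.
Position 1: tagging it R would leave rule 1 unsatisfiable, so it must be D.
Position 2: tagging it R would leave rule 1 unsatisfiable, so it must be C.
Position 3: tagging it R would leave rule 1 unsatisfiable, so it must be D.
The unique satisfying tagging is: D C D R D A.
Checking: rule 1 ok; rule 2 ok; rule 3 ok.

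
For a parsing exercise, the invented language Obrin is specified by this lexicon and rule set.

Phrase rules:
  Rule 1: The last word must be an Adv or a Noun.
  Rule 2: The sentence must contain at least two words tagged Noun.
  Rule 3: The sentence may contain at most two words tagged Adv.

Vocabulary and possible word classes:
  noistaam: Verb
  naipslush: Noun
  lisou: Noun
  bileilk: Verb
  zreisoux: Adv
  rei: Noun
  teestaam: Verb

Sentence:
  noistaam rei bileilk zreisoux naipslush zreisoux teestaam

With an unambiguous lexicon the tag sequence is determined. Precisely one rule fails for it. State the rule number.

1

Fixed tagging: Verb Noun Verb Adv Noun Adv Verb.
Rule check: R1 violated, R2 holds, R3 holds.
Only rule 1 fails.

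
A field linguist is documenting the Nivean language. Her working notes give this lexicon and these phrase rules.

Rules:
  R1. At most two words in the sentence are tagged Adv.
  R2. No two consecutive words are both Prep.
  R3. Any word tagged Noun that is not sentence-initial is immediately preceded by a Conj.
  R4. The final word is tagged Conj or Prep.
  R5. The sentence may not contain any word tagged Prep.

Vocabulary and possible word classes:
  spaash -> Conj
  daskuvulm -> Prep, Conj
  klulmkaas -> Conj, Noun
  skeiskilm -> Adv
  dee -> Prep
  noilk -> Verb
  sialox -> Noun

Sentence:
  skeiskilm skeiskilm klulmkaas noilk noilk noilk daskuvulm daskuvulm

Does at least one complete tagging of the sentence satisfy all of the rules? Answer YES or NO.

Candidates per position — 1:skeiskilm {Adv}; 2:skeiskilm {Adv}; 3:klulmkaas {Conj,Noun}; 4:noilk {Verb}; 5:noilk {Verb}; 6:noilk {Verb}; 7:daskuvulm {Prep,Conj}; 8:daskuvulm {Prep,Conj}.
One satisfying assignment: Adv Adv Conj Verb Verb Verb Conj Conj.
Rule-by-rule: rule 1 holds; rule 2 holds; rule 3 holds; rule 4 holds; rule 5 holds.

YES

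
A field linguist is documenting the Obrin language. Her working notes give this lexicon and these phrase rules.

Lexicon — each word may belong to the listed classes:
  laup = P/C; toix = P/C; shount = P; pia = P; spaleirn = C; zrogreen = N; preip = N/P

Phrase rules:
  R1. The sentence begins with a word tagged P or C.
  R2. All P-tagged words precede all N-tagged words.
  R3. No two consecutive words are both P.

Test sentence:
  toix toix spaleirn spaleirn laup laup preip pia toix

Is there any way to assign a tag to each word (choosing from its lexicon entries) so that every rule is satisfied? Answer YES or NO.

Candidates per position — 1:toix {P,C}; 2:toix {P,C}; 3:spaleirn {C}; 4:spaleirn {C}; 5:laup {P,C}; 6:laup {P,C}; 7:preip {N,P}; 8:pia {P}; 9:toix {P,C}.
Every candidate sequence violates at least one rule; no consistent tagging exists.

NO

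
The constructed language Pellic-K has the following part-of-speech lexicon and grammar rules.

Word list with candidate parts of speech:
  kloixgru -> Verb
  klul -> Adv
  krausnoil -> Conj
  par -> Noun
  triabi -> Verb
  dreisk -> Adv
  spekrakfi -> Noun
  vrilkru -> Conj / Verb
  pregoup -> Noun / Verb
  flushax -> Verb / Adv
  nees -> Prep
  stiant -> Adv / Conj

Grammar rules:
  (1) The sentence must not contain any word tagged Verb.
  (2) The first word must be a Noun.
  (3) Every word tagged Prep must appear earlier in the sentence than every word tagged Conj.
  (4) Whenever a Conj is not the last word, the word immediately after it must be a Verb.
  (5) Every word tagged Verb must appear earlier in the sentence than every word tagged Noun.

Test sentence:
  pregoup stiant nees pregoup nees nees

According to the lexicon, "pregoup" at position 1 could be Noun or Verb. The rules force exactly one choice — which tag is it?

Noun

Candidates per position — 1:pregoup {Noun,Verb}; 2:stiant {Adv,Conj}; 3:nees {Prep}; 4:pregoup {Noun,Verb}; 5:nees {Prep}; 6:nees {Prep}.
At position 1, choosing Verb makes rule 1 impossible to satisfy; hence Noun.
At position 2, choosing Conj makes rule 3 impossible to satisfy; hence Adv.
At position 4, choosing Verb makes rule 1 impossible to satisfy; hence Noun.
The only consistent sequence is: Noun Adv Prep Noun Prep Prep.
Verifying each rule — rule 1 holds; rule 2 holds; rule 3 holds; rule 4 holds; rule 5 holds.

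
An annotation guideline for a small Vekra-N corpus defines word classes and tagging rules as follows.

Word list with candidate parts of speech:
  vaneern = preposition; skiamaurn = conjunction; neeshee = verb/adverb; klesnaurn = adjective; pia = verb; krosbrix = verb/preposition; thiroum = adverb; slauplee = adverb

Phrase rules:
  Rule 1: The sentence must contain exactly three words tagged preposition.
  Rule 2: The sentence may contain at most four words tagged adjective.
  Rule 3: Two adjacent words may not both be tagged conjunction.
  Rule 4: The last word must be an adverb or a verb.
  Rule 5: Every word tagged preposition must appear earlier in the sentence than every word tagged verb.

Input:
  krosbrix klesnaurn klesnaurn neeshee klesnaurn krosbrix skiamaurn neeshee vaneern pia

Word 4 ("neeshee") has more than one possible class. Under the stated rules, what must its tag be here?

Candidates per position — 1:krosbrix {verb,preposition}; 2:klesnaurn {adjective}; 3:klesnaurn {adjective}; 4:neeshee {verb,adverb}; 5:klesnaurn {adjective}; 6:krosbrix {verb,preposition}; 7:skiamaurn {conjunction}; 8:neeshee {verb,adverb}; 9:vaneern {preposition}; 10:pia {verb}.
Word 1 cannot be verb — rule 1 would then fail for every completion. It is preposition.
Word 4 cannot be verb — rule 5 would then fail for every completion. It is adverb.
Word 6 cannot be verb — rule 1 would then fail for every completion. It is preposition.
Word 8 cannot be verb — rule 5 would then fail for every completion. It is adverb.
The unique satisfying tagging is: preposition adjective adjective adverb adjective preposition conjunction adverb preposition verb.
Checking: rule 1 ✓; rule 2 ✓; rule 3 ✓; rule 4 ✓; rule 5 ✓.

adverb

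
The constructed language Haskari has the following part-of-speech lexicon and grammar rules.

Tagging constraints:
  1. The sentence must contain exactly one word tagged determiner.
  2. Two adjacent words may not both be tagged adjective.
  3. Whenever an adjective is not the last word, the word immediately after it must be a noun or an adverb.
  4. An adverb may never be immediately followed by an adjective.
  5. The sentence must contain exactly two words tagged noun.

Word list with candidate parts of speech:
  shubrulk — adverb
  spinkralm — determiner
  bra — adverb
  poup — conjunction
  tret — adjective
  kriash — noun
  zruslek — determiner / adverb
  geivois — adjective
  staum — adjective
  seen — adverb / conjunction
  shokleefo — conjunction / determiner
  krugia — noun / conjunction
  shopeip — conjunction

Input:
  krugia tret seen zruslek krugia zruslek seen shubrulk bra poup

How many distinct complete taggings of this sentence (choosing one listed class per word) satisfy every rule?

4

Candidates per position — 1:krugia {noun,conjunction}; 2:tret {adjective}; 3:seen {adverb,conjunction}; 4:zruslek {determiner,adverb}; 5:krugia {noun,conjunction}; 6:zruslek {determiner,adverb}; 7:seen {adverb,conjunction}; 8:shubrulk {adverb}; 9:bra {adverb}; 10:poup {conjunction}.
There are 64 candidate sequences in total.
The sequences that satisfy every rule: noun adjective adverb determiner noun adverb adverb adverb adverb conjunction; noun adjective adverb determiner noun adverb conjunction adverb adverb conjunction; noun adjective adverb adverb noun determiner adverb adverb adverb conjunction; noun adjective adverb adverb noun determiner conjunction adverb adverb conjunction.
Count = 4.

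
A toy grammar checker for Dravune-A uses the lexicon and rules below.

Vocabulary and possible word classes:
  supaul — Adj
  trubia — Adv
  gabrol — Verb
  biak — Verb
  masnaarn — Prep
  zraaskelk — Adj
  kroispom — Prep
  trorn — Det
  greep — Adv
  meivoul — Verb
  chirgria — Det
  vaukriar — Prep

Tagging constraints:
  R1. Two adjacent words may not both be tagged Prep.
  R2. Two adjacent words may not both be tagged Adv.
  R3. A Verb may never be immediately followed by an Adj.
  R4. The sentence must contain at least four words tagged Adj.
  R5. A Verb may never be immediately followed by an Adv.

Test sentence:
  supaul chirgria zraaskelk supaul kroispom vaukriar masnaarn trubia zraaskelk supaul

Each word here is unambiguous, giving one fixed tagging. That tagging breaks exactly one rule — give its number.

Fixed tagging: Adj Det Adj Adj Prep Prep Prep Adv Adj Adj.
Applying the rules: R1 violated, R2 holds, R3 holds, R4 holds, R5 holds.
Only rule 1 fails.

1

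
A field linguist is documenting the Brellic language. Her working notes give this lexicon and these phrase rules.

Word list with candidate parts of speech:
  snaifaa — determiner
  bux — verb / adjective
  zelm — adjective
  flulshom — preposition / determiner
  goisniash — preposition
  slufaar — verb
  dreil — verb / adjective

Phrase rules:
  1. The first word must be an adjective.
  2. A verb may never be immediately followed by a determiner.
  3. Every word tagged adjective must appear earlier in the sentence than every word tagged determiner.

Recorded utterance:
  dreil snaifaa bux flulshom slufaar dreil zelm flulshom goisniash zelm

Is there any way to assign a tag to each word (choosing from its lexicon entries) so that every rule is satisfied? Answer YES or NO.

NO

Candidates per position — 1:dreil {verb,adjective}; 2:snaifaa {determiner}; 3:bux {verb,adjective}; 4:flulshom {preposition,determiner}; 5:slufaar {verb}; 6:dreil {verb,adjective}; 7:zelm {adjective}; 8:flulshom {preposition,determiner}; 9:goisniash {preposition}; 10:zelm {adjective}.
Rule 3 cannot be satisfied by any choice of tags from the lexicon.
So there is no consistent tagging.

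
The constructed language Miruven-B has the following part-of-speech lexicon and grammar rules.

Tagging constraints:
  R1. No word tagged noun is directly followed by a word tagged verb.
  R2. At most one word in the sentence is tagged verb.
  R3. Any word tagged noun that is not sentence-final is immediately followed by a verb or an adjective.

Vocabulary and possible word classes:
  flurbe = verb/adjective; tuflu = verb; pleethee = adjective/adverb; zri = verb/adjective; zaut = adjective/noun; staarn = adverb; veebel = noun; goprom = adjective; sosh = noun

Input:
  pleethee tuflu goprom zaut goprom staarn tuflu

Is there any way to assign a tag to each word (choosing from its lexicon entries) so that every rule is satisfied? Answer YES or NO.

Candidates per position — 1:pleethee {adjective,adverb}; 2:tuflu {verb}; 3:goprom {adjective}; 4:zaut {adjective,noun}; 5:goprom {adjective}; 6:staarn {adverb}; 7:tuflu {verb}.
Rule 2 cannot be satisfied by any choice of tags from the lexicon.
So there is no consistent tagging.

NO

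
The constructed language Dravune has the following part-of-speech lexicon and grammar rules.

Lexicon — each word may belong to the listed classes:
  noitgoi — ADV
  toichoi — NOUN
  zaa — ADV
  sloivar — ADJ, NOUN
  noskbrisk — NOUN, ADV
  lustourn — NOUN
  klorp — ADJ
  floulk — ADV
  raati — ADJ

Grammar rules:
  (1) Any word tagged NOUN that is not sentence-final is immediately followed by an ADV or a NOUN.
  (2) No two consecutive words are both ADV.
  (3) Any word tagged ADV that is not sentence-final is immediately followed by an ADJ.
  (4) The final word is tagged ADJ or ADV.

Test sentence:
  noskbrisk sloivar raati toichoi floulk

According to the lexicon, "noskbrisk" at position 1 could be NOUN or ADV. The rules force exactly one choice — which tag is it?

Candidates per position — 1:noskbrisk {NOUN,ADV}; 2:sloivar {ADJ,NOUN}; 3:raati {ADJ}; 4:toichoi {NOUN}; 5:floulk {ADV}.
At position 1, choosing NOUN makes rule 1 impossible to satisfy; hence ADV.
At position 2, choosing NOUN makes rule 1 impossible to satisfy; hence ADJ.
So the tagging must be: ADV ADJ ADJ NOUN ADV.
Rule-by-rule: rule 1 holds; rule 2 holds; rule 3 holds; rule 4 holds.

ADV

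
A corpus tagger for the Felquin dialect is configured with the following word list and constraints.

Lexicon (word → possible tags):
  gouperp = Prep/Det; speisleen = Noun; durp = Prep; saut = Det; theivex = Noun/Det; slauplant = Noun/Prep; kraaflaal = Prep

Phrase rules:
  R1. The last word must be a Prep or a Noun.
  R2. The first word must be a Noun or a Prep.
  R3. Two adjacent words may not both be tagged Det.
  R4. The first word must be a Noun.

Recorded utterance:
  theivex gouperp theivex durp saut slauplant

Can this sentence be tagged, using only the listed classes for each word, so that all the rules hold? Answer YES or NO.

YES

Candidates per position — 1:theivex {Noun,Det}; 2:gouperp {Prep,Det}; 3:theivex {Noun,Det}; 4:durp {Prep}; 5:saut {Det}; 6:slauplant {Noun,Prep}.
One satisfying assignment: Noun Det Noun Prep Det Noun.
Rule-by-rule: rule 1 ok; rule 2 ok; rule 3 ok; rule 4 ok.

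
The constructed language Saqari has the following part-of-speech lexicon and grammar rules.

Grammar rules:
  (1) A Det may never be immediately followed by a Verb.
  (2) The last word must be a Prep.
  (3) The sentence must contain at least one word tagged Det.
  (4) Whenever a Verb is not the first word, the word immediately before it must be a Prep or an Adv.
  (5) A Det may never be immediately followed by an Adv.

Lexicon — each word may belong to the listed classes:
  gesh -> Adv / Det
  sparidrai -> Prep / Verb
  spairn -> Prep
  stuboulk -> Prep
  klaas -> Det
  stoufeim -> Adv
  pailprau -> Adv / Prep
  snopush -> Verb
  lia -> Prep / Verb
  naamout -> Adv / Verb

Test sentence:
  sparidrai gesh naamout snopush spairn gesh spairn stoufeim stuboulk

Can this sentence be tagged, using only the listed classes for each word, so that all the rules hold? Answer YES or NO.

YES

Candidates per position — 1:sparidrai {Prep,Verb}; 2:gesh {Adv,Det}; 3:naamout {Adv,Verb}; 4:snopush {Verb}; 5:spairn {Prep}; 6:gesh {Adv,Det}; 7:spairn {Prep}; 8:stoufeim {Adv}; 9:stuboulk {Prep}.
One satisfying assignment: Verb Adv Adv Verb Prep Det Prep Adv Prep.
Checking: rule 1 ✓; rule 2 ✓; rule 3 ✓; rule 4 ✓; rule 5 ✓.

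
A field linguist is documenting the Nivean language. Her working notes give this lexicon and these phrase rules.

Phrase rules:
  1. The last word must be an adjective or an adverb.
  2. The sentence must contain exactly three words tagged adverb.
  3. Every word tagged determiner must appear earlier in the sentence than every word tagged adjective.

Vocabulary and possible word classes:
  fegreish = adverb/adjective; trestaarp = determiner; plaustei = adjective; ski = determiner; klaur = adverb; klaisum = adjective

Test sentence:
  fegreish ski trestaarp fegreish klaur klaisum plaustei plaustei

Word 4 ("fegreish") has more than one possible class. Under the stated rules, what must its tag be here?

adverb

Candidates per position — 1:fegreish {adverb,adjective}; 2:ski {determiner}; 3:trestaarp {determiner}; 4:fegreish {adverb,adjective}; 5:klaur {adverb}; 6:klaisum {adjective}; 7:plaustei {adjective}; 8:plaustei {adjective}.
If word 1 were adjective, no tagging could satisfy rule 2; so word 1 is adverb.
If word 4 were adjective, no tagging could satisfy rule 2; so word 4 is adverb.
That leaves exactly one tagging: adverb determiner determiner adverb adverb adjective adjective adjective.
Verifying each rule — rule 1 ✓; rule 2 ✓; rule 3 ✓.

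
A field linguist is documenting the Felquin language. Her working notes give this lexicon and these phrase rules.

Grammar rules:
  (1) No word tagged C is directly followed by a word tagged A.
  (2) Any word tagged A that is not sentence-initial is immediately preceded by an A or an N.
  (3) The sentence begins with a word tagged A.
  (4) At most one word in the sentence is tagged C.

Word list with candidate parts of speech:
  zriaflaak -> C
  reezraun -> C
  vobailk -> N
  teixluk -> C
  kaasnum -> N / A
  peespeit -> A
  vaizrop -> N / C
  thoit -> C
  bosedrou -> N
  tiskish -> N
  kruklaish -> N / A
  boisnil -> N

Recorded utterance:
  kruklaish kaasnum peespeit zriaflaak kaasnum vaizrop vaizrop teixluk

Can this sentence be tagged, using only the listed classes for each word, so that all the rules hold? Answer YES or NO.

Candidates per position — 1:kruklaish {N,A}; 2:kaasnum {N,A}; 3:peespeit {A}; 4:zriaflaak {C}; 5:kaasnum {N,A}; 6:vaizrop {N,C}; 7:vaizrop {N,C}; 8:teixluk {C}.
Rule 4 cannot be satisfied by any choice of tags from the lexicon.
So there is no consistent tagging.

NO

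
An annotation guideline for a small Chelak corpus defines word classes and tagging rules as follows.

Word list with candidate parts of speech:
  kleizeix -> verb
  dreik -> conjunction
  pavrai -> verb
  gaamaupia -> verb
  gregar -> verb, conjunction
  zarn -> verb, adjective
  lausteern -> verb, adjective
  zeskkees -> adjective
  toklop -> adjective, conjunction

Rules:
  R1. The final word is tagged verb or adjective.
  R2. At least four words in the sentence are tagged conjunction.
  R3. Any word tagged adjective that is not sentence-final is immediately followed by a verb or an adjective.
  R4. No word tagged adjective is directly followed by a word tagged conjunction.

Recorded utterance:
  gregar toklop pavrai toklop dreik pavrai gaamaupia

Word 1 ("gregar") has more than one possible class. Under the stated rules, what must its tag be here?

Candidates per position — 1:gregar {verb,conjunction}; 2:toklop {adjective,conjunction}; 3:pavrai {verb}; 4:toklop {adjective,conjunction}; 5:dreik {conjunction}; 6:pavrai {verb}; 7:gaamaupia {verb}.
Word 1 cannot be verb — rule 2 would then fail for every completion. It is conjunction.
Word 2 cannot be adjective — rule 2 would then fail for every completion. It is conjunction.
Word 4 cannot be adjective — rule 2 would then fail for every completion. It is conjunction.
The only consistent sequence is: conjunction conjunction verb conjunction conjunction verb verb.
Verifying each rule — rule 1 holds; rule 2 holds; rule 3 holds; rule 4 holds.

conjunction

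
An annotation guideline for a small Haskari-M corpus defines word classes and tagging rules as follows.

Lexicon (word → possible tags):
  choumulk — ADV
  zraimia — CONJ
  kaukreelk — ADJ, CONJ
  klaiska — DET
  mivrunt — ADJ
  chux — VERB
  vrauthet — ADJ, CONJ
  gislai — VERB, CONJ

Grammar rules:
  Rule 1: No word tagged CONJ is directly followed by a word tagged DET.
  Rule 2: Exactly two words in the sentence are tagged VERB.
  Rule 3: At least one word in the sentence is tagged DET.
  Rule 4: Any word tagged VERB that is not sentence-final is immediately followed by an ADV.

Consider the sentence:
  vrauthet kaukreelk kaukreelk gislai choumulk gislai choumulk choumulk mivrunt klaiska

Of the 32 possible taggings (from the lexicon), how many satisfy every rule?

Candidates per position — 1:vrauthet {ADJ,CONJ}; 2:kaukreelk {ADJ,CONJ}; 3:kaukreelk {ADJ,CONJ}; 4:gislai {VERB,CONJ}; 5:choumulk {ADV}; 6:gislai {VERB,CONJ}; 7:choumulk {ADV}; 8:choumulk {ADV}; 9:mivrunt {ADJ}; 10:klaiska {DET}.
There are 32 candidate sequences in total.
Checking each against the rules leaves 8 sequences.
Count = 8.

8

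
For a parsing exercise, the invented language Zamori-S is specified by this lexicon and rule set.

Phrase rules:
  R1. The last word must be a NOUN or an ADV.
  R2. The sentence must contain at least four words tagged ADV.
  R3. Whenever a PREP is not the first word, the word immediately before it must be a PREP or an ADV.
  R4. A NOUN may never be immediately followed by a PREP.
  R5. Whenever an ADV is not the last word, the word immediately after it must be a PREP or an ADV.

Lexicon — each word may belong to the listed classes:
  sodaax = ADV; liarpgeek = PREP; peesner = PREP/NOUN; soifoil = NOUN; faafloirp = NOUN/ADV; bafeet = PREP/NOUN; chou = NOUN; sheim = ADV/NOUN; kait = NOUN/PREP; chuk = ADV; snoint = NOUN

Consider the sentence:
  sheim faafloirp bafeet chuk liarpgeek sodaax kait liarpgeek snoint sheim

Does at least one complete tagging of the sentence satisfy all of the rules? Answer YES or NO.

YES

Candidates per position — 1:sheim {ADV,NOUN}; 2:faafloirp {NOUN,ADV}; 3:bafeet {PREP,NOUN}; 4:chuk {ADV}; 5:liarpgeek {PREP}; 6:sodaax {ADV}; 7:kait {NOUN,PREP}; 8:liarpgeek {PREP}; 9:snoint {NOUN}; 10:sheim {ADV,NOUN}.
One satisfying assignment: ADV ADV PREP ADV PREP ADV PREP PREP NOUN ADV.
Rule-by-rule: rule 1 ✓; rule 2 ✓; rule 3 ✓; rule 4 ✓; rule 5 ✓.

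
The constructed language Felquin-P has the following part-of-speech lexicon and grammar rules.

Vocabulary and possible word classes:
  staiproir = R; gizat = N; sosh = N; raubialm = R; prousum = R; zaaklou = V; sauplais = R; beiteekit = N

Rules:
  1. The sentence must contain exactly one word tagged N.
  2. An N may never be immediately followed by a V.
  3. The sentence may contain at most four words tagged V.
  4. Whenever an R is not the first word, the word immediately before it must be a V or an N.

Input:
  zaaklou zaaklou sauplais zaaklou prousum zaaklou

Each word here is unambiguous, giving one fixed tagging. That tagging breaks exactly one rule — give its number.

Fixed tagging: V V R V R V.
Rule check: R1 violated, R2 holds, R3 holds, R4 holds.
Only rule 1 fails.

1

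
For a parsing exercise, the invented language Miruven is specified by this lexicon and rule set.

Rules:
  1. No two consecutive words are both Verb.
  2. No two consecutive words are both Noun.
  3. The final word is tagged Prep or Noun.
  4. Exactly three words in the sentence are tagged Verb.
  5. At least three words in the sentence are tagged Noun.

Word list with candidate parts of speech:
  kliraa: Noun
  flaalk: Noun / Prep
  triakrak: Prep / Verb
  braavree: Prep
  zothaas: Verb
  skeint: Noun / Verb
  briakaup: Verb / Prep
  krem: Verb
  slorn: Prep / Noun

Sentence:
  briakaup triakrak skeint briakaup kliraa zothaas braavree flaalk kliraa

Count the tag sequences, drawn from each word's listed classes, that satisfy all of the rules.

Candidates per position — 1:briakaup {Verb,Prep}; 2:triakrak {Prep,Verb}; 3:skeint {Noun,Verb}; 4:briakaup {Verb,Prep}; 5:kliraa {Noun}; 6:zothaas {Verb}; 7:braavree {Prep}; 8:flaalk {Noun,Prep}; 9:kliraa {Noun}.
There are 32 candidate sequences in total.
The sequences that satisfy every rule: Verb Prep Noun Verb Noun Verb Prep Prep Noun; Prep Verb Noun Verb Noun Verb Prep Prep Noun.
Count = 2.

2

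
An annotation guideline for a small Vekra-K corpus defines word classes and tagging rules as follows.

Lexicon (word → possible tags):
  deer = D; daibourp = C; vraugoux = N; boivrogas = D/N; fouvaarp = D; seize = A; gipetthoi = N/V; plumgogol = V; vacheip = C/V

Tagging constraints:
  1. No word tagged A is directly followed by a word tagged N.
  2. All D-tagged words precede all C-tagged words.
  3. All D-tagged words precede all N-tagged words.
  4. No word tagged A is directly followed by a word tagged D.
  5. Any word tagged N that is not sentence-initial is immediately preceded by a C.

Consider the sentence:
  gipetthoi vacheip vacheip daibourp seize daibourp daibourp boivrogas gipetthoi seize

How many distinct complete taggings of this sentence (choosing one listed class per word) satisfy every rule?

Candidates per position — 1:gipetthoi {N,V}; 2:vacheip {C,V}; 3:vacheip {C,V}; 4:daibourp {C}; 5:seize {A}; 6:daibourp {C}; 7:daibourp {C}; 8:boivrogas {D,N}; 9:gipetthoi {N,V}; 10:seize {A}.
There are 32 candidate sequences in total.
Checking each against the rules leaves 8 sequences.
Count = 8.

8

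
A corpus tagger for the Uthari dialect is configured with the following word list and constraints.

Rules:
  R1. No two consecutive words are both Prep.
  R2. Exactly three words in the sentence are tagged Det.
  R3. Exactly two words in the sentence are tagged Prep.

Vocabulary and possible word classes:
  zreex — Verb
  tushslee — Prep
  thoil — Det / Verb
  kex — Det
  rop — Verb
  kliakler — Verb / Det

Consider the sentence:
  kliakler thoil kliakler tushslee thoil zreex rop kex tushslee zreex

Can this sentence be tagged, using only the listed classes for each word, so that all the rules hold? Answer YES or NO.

Candidates per position — 1:kliakler {Verb,Det}; 2:thoil {Det,Verb}; 3:kliakler {Verb,Det}; 4:tushslee {Prep}; 5:thoil {Det,Verb}; 6:zreex {Verb}; 7:rop {Verb}; 8:kex {Det}; 9:tushslee {Prep}; 10:zreex {Verb}.
One satisfying assignment: Det Det Verb Prep Verb Verb Verb Det Prep Verb.
Verifying each rule — rule 1 satisfied; rule 2 satisfied; rule 3 satisfied.

YES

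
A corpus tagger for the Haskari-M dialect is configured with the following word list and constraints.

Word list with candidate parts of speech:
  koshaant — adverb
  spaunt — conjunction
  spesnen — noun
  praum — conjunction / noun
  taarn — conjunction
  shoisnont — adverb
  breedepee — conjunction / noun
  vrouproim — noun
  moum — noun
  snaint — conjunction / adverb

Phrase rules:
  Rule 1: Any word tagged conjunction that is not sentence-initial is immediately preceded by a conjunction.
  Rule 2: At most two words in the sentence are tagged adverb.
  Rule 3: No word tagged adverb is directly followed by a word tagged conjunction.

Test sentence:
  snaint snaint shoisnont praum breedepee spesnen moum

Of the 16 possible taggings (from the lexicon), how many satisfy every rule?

Candidates per position — 1:snaint {conjunction,adverb}; 2:snaint {conjunction,adverb}; 3:shoisnont {adverb}; 4:praum {conjunction,noun}; 5:breedepee {conjunction,noun}; 6:spesnen {noun}; 7:moum {noun}.
There are 16 candidate sequences in total.
The sequences that satisfy every rule: conjunction conjunction adverb noun noun noun noun; conjunction adverb adverb noun noun noun noun.
Count = 2.

2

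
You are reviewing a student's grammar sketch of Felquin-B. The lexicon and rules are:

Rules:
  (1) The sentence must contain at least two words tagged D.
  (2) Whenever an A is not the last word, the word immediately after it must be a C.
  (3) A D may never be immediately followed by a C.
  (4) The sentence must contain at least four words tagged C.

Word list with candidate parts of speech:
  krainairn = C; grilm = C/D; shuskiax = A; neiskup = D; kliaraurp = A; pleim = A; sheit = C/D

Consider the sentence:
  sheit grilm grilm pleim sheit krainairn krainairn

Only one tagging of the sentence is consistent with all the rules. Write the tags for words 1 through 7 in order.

Candidates per position — 1:sheit {C,D}; 2:grilm {C,D}; 3:grilm {C,D}; 4:pleim {A}; 5:sheit {C,D}; 6:krainairn {C}; 7:krainairn {C}.
If word 5 were D, no tagging could satisfy rule 2; so word 5 is C.
The remaining ambiguous positions (1, 2, 3) are resolved jointly — only one combination satisfies every rule.
So the tagging must be: C D D A C C C.
Checking: rule 1 ✓; rule 2 ✓; rule 3 ✓; rule 4 ✓.

C D D A C C C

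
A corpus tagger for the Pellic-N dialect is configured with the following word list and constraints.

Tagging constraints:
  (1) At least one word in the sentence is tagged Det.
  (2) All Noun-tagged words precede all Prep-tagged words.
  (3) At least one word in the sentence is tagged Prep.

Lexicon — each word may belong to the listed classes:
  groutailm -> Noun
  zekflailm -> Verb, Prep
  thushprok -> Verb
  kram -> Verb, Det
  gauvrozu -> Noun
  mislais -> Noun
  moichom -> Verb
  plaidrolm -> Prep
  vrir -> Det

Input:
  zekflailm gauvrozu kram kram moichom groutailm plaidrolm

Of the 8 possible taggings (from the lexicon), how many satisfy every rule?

3

Candidates per position — 1:zekflailm {Verb,Prep}; 2:gauvrozu {Noun}; 3:kram {Verb,Det}; 4:kram {Verb,Det}; 5:moichom {Verb}; 6:groutailm {Noun}; 7:plaidrolm {Prep}.
There are 8 candidate sequences in total.
The sequences that satisfy every rule: Verb Noun Verb Det Verb Noun Prep; Verb Noun Det Verb Verb Noun Prep; Verb Noun Det Det Verb Noun Prep.
Count = 3.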